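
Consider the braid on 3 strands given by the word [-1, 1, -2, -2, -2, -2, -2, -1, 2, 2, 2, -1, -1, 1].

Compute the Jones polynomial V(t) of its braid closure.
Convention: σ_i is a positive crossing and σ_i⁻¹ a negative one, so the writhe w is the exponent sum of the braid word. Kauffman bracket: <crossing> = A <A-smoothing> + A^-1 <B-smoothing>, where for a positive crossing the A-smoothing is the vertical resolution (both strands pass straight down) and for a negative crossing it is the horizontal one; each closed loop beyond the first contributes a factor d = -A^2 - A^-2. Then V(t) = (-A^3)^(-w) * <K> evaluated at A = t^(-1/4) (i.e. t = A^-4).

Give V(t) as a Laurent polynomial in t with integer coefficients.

-1 + 2*t^-1 - 2*t^-2 + 4*t^-3 - 3*t^-4 + 3*t^-5 - 2*t^-6 + t^-7 - t^-8

Derivation:
The presented braid s1^-1 s1 s2^-1 s2^-1 s2^-1 s2^-1 s2^-1 s1^-1 s2 s2 s2 s1^-1 s1^-1 s1 on 3 strands reduces by inverse Markov moves (closure unchanged at each step):
  Deconjugate: the word is γ·β·γ⁻¹ with γ = s1^-1 s1 (prefix) and γ⁻¹ = s1^-1 s1 (suffix); strip both.
Reduced to β = s2^-1 s2^-1 s2^-1 s2^-1 s2^-1 s1^-1 s2 s2 s2 s1^-1 on 3 strands, 10 crossings.
Compute on β:
Braid: s2^-1 s2^-1 s2^-1 s2^-1 s2^-1 s1^-1 s2 s2 s2 s1^-1 on 3 strands, 10 crossings.
Writhe w = (#positive) - (#negative) = 3 - 7 = -4.
Enumerate smoothing states for the bracket polynomial. There are 2^10 = 1024 states.
Smooth each crossing (0=||, 1=⌣⌢); contribution A^(Σ sign_k(1-2s_k)) * d^(L-1).
Tabulate the states by total A-exponent and number of loops L (A-exp: L × count):
  A^10: L=6 ×1
  A^8: L=5 ×10
  A^6: L=4 ×35, L=6 ×10
  A^4: L=3 ×60, L=5 ×50, L=7 ×10
  A^2: L=2 ×55, L=4 ×100, L=6 ×50, L=8 ×5
  A^0: L=1 ×25, L=3 ×101, L=5 ×100, L=7 ×25, L=9 ×1
  A^-2: L=2 ×55, L=4 ×100, L=6 ×50, L=8 ×5
  A^-4: L=1 ×6, L=3 ×54, L=5 ×50, L=7 ×10
  A^-6: L=2 ×9, L=4 ×26, L=6 ×10
  A^-8: L=3 ×5, L=5 ×5
  A^-10: L=4 ×1
Each group contributes A^e * Σ count * d^(L-1):
Powers of d = -A^2 - A^-2: d^2 = A^4 + 2 + A^-4; d^3 = -A^6 - 3*A^2 - 3*A^-2 - A^-6; d^4 = A^8 + 4*A^4 + 6 + 4*A^-4 + A^-8; d^5 = -A^10 - 5*A^6 - 10*A^2 - 10*A^-2 - 5*A^-6 - A^-10; d^6 = A^12 + 6*A^8 + 15*A^4 + 20 + 15*A^-4 + 6*A^-8 + A^-12; d^7 = -A^14 - 7*A^10 - 21*A^6 - 35*A^2 - 35*A^-2 - 21*A^-6 - 7*A^-10 - A^-14; d^8 = A^16 + 8*A^12 + 28*A^8 + 56*A^4 + 70 + 56*A^-4 + 28*A^-8 + 8*A^-12 + A^-16.
  A^10 * (d^5) = -A^20 - 5*A^16 - 10*A^12 - 10*A^8 - 5*A^4 - 1
  A^8 * (10*d^4) = 10*A^16 + 40*A^12 + 60*A^8 + 40*A^4 + 10
  A^6 * (35*d^3 + 10*d^5) = -10*A^16 - 85*A^12 - 205*A^8 - 205*A^4 - 85 - 10*A^-4
  A^4 * (60*d^2 + 50*d^4 + 10*d^6) = 10*A^16 + 110*A^12 + 410*A^8 + 620*A^4 + 410 + 110*A^-4 + 10*A^-8
  A^2 * (55*d + 100*d^3 + 50*d^5 + 5*d^7) = -5*A^16 - 85*A^12 - 455*A^8 - 1030*A^4 - 1030 - 455*A^-4 - 85*A^-8 - 5*A^-12
  A^0 * (25 + 101*d^2 + 100*d^4 + 25*d^6 + d^8) = A^16 + 33*A^12 + 278*A^8 + 932*A^4 + 1397 + 932*A^-4 + 278*A^-8 + 33*A^-12 + A^-16
  A^-2 * (55*d + 100*d^3 + 50*d^5 + 5*d^7) = -5*A^12 - 85*A^8 - 455*A^4 - 1030 - 1030*A^-4 - 455*A^-8 - 85*A^-12 - 5*A^-16
  A^-4 * (6 + 54*d^2 + 50*d^4 + 10*d^6) = 10*A^8 + 110*A^4 + 404 + 614*A^-4 + 404*A^-8 + 110*A^-12 + 10*A^-16
  A^-6 * (9*d + 26*d^3 + 10*d^5) = -10*A^4 - 76 - 187*A^-4 - 187*A^-8 - 76*A^-12 - 10*A^-16
  A^-8 * (5*d^2 + 5*d^4) = 5 + 25*A^-4 + 40*A^-8 + 25*A^-12 + 5*A^-16
  A^-10 * (d^3) = -A^-4 - 3*A^-8 - 3*A^-12 - A^-16
Summing the groups: <K> = -A^20 + A^16 - 2*A^12 + 3*A^8 - 3*A^4 + 4 - 2*A^-4 + 2*A^-8 - A^-12
Normalise by the writhe: (-A^3)^(-w) = (-A^3)^(4) = A^12, so f(A) = A^12 * <K> = -A^32 + A^28 - 2*A^24 + 3*A^20 - 3*A^16 + 4*A^12 - 2*A^8 + 2*A^4 - 1.
Substitute A = t^(-1/4), i.e. A^e → t^(-e/4): V(t) = -1 + 2*t^-1 - 2*t^-2 + 4*t^-3 - 3*t^-4 + 3*t^-5 - 2*t^-6 + t^-7 - t^-8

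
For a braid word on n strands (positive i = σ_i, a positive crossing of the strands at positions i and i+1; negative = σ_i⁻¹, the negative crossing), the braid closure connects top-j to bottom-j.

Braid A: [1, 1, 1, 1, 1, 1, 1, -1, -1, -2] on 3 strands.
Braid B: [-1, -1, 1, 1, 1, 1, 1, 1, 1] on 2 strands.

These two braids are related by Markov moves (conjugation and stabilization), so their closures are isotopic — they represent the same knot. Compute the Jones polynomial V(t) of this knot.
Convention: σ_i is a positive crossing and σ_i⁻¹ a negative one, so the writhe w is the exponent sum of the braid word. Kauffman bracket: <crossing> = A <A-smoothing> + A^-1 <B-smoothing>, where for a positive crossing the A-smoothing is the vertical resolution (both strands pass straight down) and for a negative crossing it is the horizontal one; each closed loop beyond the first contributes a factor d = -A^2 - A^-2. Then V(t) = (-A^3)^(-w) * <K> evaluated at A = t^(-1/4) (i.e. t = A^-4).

Markov-equivalent braids have isotopic closures, hence identical knot invariants. Strip the Markov moves from each word to reach a common short braid β, then compute V(t) once on β.
Braid A: s1 s1 s1 s1 s1 s1 s1 s1^-1 s1^-1 s2^-1 on 3 strands reduces by inverse Markov moves (closure unchanged at each step):
  Destabilize: the word has the form β·s2^-1 where s2^-1 occurs only as the final letter (β ∈ B_2); drop it and the last strand → 2 strands.
  Deconjugate: the word is γ·β·γ⁻¹ with γ = s1 s1 (prefix) and γ⁻¹ = s1^-1 s1^-1 (suffix); strip both.
Reduced to β = s1 s1 s1 s1 s1 on 2 strands, 5 crossings.
Braid B: s1^-1 s1^-1 s1 s1 s1 s1 s1 s1 s1 on 2 strands reduces by inverse Markov moves (closure unchanged at each step):
  Deconjugate: the word is γ·β·γ⁻¹ with γ = s1^-1 s1^-1 (prefix) and γ⁻¹ = s1 s1 (suffix); strip both.
Reduced to β = s1 s1 s1 s1 s1 on 2 strands, 5 crossings.
Both give the same β = s1 s1 s1 s1 s1 on 2 strands, so one state sum suffices:
Braid: s1 s1 s1 s1 s1 on 2 strands, 5 crossings.
Writhe w = (#positive) - (#negative) = 5 - 0 = 5.
Computing the Kauffman bracket via state sum. There are 2^5 = 32 states.
Smooth each crossing (0=||, 1=⌣⌢); contribution A^(Σ sign_k(1-2s_k)) * d^(L-1).
  state 00000: A-exp=+5, loops=2, term = A^5 * d^1
  state 00001: A-exp=+3, loops=1, term = A^3 * d^0
  state 00010: A-exp=+3, loops=1, term = A^3 * d^0
  state 00011: A-exp=+1, loops=2, term = A^1 * d^1
  state 00100: A-exp=+3, loops=1, term = A^3 * d^0
  state 00101: A-exp=+1, loops=2, term = A^1 * d^1
  state 00110: A-exp=+1, loops=2, term = A^1 * d^1
  state 00111: A-exp=-1, loops=3, term = A^-1 * d^2
  state 01000: A-exp=+3, loops=1, term = A^3 * d^0
  state 01001: A-exp=+1, loops=2, term = A^1 * d^1
  state 01010: A-exp=+1, loops=2, term = A^1 * d^1
  state 01011: A-exp=-1, loops=3, term = A^-1 * d^2
  state 01100: A-exp=+1, loops=2, term = A^1 * d^1
  state 01101: A-exp=-1, loops=3, term = A^-1 * d^2
  state 01110: A-exp=-1, loops=3, term = A^-1 * d^2
  state 01111: A-exp=-3, loops=4, term = A^-3 * d^3
  state 10000: A-exp=+3, loops=1, term = A^3 * d^0
  state 10001: A-exp=+1, loops=2, term = A^1 * d^1
  state 10010: A-exp=+1, loops=2, term = A^1 * d^1
  state 10011: A-exp=-1, loops=3, term = A^-1 * d^2
  state 10100: A-exp=+1, loops=2, term = A^1 * d^1
  state 10101: A-exp=-1, loops=3, term = A^-1 * d^2
  state 10110: A-exp=-1, loops=3, term = A^-1 * d^2
  state 10111: A-exp=-3, loops=4, term = A^-3 * d^3
  state 11000: A-exp=+1, loops=2, term = A^1 * d^1
  state 11001: A-exp=-1, loops=3, term = A^-1 * d^2
  state 11010: A-exp=-1, loops=3, term = A^-1 * d^2
  state 11011: A-exp=-3, loops=4, term = A^-3 * d^3
  state 11100: A-exp=-1, loops=3, term = A^-1 * d^2
  state 11101: A-exp=-3, loops=4, term = A^-3 * d^3
  state 11110: A-exp=-3, loops=4, term = A^-3 * d^3
  state 11111: A-exp=-5, loops=5, term = A^-5 * d^4
Collect the terms by A-exponent (count of states per loop number):
Powers of d = -A^2 - A^-2: d^2 = A^4 + 2 + A^-4; d^3 = -A^6 - 3*A^2 - 3*A^-2 - A^-6; d^4 = A^8 + 4*A^4 + 6 + 4*A^-4 + A^-8.
  A^5 * (d) = -A^7 - A^3
  A^3 * (5) = 5*A^3
  A^1 * (10*d) = -10*A^3 - 10*A^-1
  A^-1 * (10*d^2) = 10*A^3 + 20*A^-1 + 10*A^-5
  A^-3 * (5*d^3) = -5*A^3 - 15*A^-1 - 15*A^-5 - 5*A^-9
  A^-5 * (d^4) = A^3 + 4*A^-1 + 6*A^-5 + 4*A^-9 + A^-13
Summing the groups: <K> = -A^7 - A^-1 + A^-5 - A^-9 + A^-13
Normalise by the writhe: (-A^3)^(-w) = (-A^3)^(-5) = -A^-15, so f(A) = -A^-15 * <K> = A^-8 + A^-16 - A^-20 + A^-24 - A^-28.
Substitute A = t^(-1/4), i.e. A^e → t^(-e/4): V(t) = -t^7 + t^6 - t^5 + t^4 + t^2

Answer: -t^7 + t^6 - t^5 + t^4 + t^2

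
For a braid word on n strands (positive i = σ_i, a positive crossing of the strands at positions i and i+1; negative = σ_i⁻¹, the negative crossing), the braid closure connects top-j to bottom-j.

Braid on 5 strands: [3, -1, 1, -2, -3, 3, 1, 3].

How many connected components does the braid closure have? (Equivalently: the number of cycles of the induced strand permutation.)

3

Derivation:
Track the strand permutation on 5 strands, starting from identity.
  step 1: s3 swaps positions 3,4 -> [1 2 4 3 5]
  step 2: s1^-1 swaps positions 1,2 -> [2 1 4 3 5]
  step 3: s1 swaps positions 1,2 -> [1 2 4 3 5]
  step 4: s2^-1 swaps positions 2,3 -> [1 4 2 3 5]
  step 5: s3^-1 swaps positions 3,4 -> [1 4 3 2 5]
  step 6: s3 swaps positions 3,4 -> [1 4 2 3 5]
  step 7: s1 swaps positions 1,2 -> [4 1 2 3 5]
  step 8: s3 swaps positions 3,4 -> [4 1 3 2 5]
Final permutation (position -> original strand): [4 1 3 2 5]
Closure components = cycle count of this permutation = 3.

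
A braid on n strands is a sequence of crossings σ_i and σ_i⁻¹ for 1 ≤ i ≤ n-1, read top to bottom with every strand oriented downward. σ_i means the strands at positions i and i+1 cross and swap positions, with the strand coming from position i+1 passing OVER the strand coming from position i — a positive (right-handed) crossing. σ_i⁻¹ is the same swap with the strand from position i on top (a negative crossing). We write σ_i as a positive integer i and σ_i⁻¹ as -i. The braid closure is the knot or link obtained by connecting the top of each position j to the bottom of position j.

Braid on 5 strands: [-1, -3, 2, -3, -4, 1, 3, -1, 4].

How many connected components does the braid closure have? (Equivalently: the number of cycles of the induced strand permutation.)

Track the strand permutation on 5 strands, starting from identity.
  step 1: s1^-1 swaps positions 1,2 -> [2 1 3 4 5]
  step 2: s3^-1 swaps positions 3,4 -> [2 1 4 3 5]
  step 3: s2 swaps positions 2,3 -> [2 4 1 3 5]
  step 4: s3^-1 swaps positions 3,4 -> [2 4 3 1 5]
  step 5: s4^-1 swaps positions 4,5 -> [2 4 3 5 1]
  step 6: s1 swaps positions 1,2 -> [4 2 3 5 1]
  step 7: s3 swaps positions 3,4 -> [4 2 5 3 1]
  step 8: s1^-1 swaps positions 1,2 -> [2 4 5 3 1]
  step 9: s4 swaps positions 4,5 -> [2 4 5 1 3]
Final permutation (position -> original strand): [2 4 5 1 3]
Closure components = cycle count of this permutation = 2.

Answer: 2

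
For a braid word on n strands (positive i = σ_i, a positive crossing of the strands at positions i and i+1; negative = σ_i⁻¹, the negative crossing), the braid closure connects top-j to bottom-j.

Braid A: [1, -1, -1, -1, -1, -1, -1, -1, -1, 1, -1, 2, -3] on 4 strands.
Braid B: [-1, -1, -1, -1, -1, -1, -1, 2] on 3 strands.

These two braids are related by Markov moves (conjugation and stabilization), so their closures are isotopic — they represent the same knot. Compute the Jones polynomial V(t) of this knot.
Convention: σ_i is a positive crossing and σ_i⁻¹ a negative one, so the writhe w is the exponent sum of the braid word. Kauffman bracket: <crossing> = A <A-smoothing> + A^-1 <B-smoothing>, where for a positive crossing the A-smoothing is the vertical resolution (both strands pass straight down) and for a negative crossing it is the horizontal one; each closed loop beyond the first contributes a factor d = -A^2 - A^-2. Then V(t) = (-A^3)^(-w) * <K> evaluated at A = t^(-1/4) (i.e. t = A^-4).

Markov-equivalent braids have isotopic closures, hence identical knot invariants. Strip the Markov moves from each word to reach a common short braid β, then compute V(t) once on β.
Braid A: s1 s1^-1 s1^-1 s1^-1 s1^-1 s1^-1 s1^-1 s1^-1 s1^-1 s1 s1^-1 s2 s3^-1 on 4 strands reduces by inverse Markov moves (closure unchanged at each step):
  Destabilize: the word has the form β·s3^-1 where s3^-1 occurs only as the final letter (β ∈ B_3); drop it and the last strand → 3 strands.
  Destabilize: the word has the form β·s2 where s2 occurs only as the final letter (β ∈ B_2); drop it and the last strand → 2 strands.
  Deconjugate: the word is γ·β·γ⁻¹ with γ = s1 s1^-1 (prefix) and γ⁻¹ = s1 s1^-1 (suffix); strip both.
Reduced to β = s1^-1 s1^-1 s1^-1 s1^-1 s1^-1 s1^-1 s1^-1 on 2 strands, 7 crossings.
Braid B: s1^-1 s1^-1 s1^-1 s1^-1 s1^-1 s1^-1 s1^-1 s2 on 3 strands reduces by inverse Markov moves (closure unchanged at each step):
  Destabilize: the word has the form β·s2 where s2 occurs only as the final letter (β ∈ B_2); drop it and the last strand → 2 strands.
Reduced to β = s1^-1 s1^-1 s1^-1 s1^-1 s1^-1 s1^-1 s1^-1 on 2 strands, 7 crossings.
Both give the same β = s1^-1 s1^-1 s1^-1 s1^-1 s1^-1 s1^-1 s1^-1 on 2 strands, so one state sum suffices:
Braid: s1^-1 s1^-1 s1^-1 s1^-1 s1^-1 s1^-1 s1^-1 on 2 strands, 7 crossings.
Writhe w = (#positive) - (#negative) = 0 - 7 = -7.
Enumerate smoothing states for the bracket polynomial. There are 2^7 = 128 states.
Smooth each crossing (0=||, 1=⌣⌢); contribution A^(Σ sign_k(1-2s_k)) * d^(L-1).
Tabulate the states by total A-exponent and number of loops L (A-exp: L × count):
  A^7: L=7 ×1
  A^5: L=6 ×7
  A^3: L=5 ×21
  A^1: L=4 ×35
  A^-1: L=3 ×35
  A^-3: L=2 ×21
  A^-5: L=1 ×7
  A^-7: L=2 ×1
Each group contributes A^e * Σ count * d^(L-1):
Powers of d = -A^2 - A^-2: d^2 = A^4 + 2 + A^-4; d^3 = -A^6 - 3*A^2 - 3*A^-2 - A^-6; d^4 = A^8 + 4*A^4 + 6 + 4*A^-4 + A^-8; d^5 = -A^10 - 5*A^6 - 10*A^2 - 10*A^-2 - 5*A^-6 - A^-10; d^6 = A^12 + 6*A^8 + 15*A^4 + 20 + 15*A^-4 + 6*A^-8 + A^-12.
  A^7 * (d^6) = A^19 + 6*A^15 + 15*A^11 + 20*A^7 + 15*A^3 + 6*A^-1 + A^-5
  A^5 * (7*d^5) = -7*A^15 - 35*A^11 - 70*A^7 - 70*A^3 - 35*A^-1 - 7*A^-5
  A^3 * (21*d^4) = 21*A^11 + 84*A^7 + 126*A^3 + 84*A^-1 + 21*A^-5
  A^1 * (35*d^3) = -35*A^7 - 105*A^3 - 105*A^-1 - 35*A^-5
  A^-1 * (35*d^2) = 35*A^3 + 70*A^-1 + 35*A^-5
  A^-3 * (21*d) = -21*A^-1 - 21*A^-5
  A^-5 * (7) = 7*A^-5
  A^-7 * (d) = -A^-5 - A^-9
Summing the groups: <K> = A^19 - A^15 + A^11 - A^7 + A^3 - A^-1 - A^-9
Normalise by the writhe: (-A^3)^(-w) = (-A^3)^(7) = -A^21, so f(A) = -A^21 * <K> = -A^40 + A^36 - A^32 + A^28 - A^24 + A^20 + A^12.
Substitute A = t^(-1/4), i.e. A^e → t^(-e/4): V(t) = t^-3 + t^-5 - t^-6 + t^-7 - t^-8 + t^-9 - t^-10

Answer: t^-3 + t^-5 - t^-6 + t^-7 - t^-8 + t^-9 - t^-10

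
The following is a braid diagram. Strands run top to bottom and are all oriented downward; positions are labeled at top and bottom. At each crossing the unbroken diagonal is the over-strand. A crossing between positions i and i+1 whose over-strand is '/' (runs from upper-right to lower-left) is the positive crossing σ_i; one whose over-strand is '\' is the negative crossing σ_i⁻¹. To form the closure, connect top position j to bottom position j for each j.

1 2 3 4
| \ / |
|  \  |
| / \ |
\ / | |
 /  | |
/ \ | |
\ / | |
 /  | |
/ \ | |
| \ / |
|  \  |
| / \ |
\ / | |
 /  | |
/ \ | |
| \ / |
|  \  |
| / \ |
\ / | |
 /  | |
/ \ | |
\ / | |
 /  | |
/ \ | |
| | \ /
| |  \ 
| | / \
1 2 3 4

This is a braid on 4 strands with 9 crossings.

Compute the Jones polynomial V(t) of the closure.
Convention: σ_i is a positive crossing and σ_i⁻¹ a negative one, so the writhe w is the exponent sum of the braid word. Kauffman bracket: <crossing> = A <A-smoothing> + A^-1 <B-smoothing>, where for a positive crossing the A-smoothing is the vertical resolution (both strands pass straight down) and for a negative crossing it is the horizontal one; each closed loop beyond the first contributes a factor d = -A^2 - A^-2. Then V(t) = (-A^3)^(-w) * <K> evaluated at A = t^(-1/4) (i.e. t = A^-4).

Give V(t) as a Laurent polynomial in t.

Reading the diagram top to bottom ('/'-over between positions i,i+1 = s_i, '\'-over = s_i^-1): braid word = s2^-1 s1 s1 s2^-1 s1 s2^-1 s1 s1 s3^-1.
The presented braid s2^-1 s1 s1 s2^-1 s1 s2^-1 s1 s1 s3^-1 on 4 strands reduces by inverse Markov moves (closure unchanged at each step):
  Destabilize: the word has the form β·s3^-1 where s3^-1 occurs only as the final letter (β ∈ B_3); drop it and the last strand → 3 strands.
Reduced to β = s2^-1 s1 s1 s2^-1 s1 s2^-1 s1 s1 on 3 strands, 8 crossings.
Compute on β:
Braid: s2^-1 s1 s1 s2^-1 s1 s2^-1 s1 s1 on 3 strands, 8 crossings.
Writhe w = (#positive) - (#negative) = 5 - 3 = 2.
State-sum expansion of <K>. There are 2^8 = 256 states.
Smooth each crossing (0=||, 1=⌣⌢); contribution A^(Σ sign_k(1-2s_k)) * d^(L-1).
Tabulate the states by total A-exponent and number of loops L (A-exp: L × count):
  A^8: L=4 ×1
  A^6: L=3 ×8
  A^4: L=2 ×26, L=4 ×2
  A^2: L=1 ×35, L=3 ×21
  A^0: L=2 ×63, L=4 ×7
  A^-2: L=3 ×55, L=5 ×1
  A^-4: L=4 ×28
  A^-6: L=5 ×8
  A^-8: L=6 ×1
Each group contributes A^e * Σ count * d^(L-1):
Powers of d = -A^2 - A^-2: d^2 = A^4 + 2 + A^-4; d^3 = -A^6 - 3*A^2 - 3*A^-2 - A^-6; d^4 = A^8 + 4*A^4 + 6 + 4*A^-4 + A^-8; d^5 = -A^10 - 5*A^6 - 10*A^2 - 10*A^-2 - 5*A^-6 - A^-10.
  A^8 * (d^3) = -A^14 - 3*A^10 - 3*A^6 - A^2
  A^6 * (8*d^2) = 8*A^10 + 16*A^6 + 8*A^2
  A^4 * (26*d + 2*d^3) = -2*A^10 - 32*A^6 - 32*A^2 - 2*A^-2
  A^2 * (35 + 21*d^2) = 21*A^6 + 77*A^2 + 21*A^-2
  A^0 * (63*d + 7*d^3) = -7*A^6 - 84*A^2 - 84*A^-2 - 7*A^-6
  A^-2 * (55*d^2 + d^4) = A^6 + 59*A^2 + 116*A^-2 + 59*A^-6 + A^-10
  A^-4 * (28*d^3) = -28*A^2 - 84*A^-2 - 84*A^-6 - 28*A^-10
  A^-6 * (8*d^4) = 8*A^2 + 32*A^-2 + 48*A^-6 + 32*A^-10 + 8*A^-14
  A^-8 * (d^5) = -A^2 - 5*A^-2 - 10*A^-6 - 10*A^-10 - 5*A^-14 - A^-18
Summing the groups: <K> = -A^14 + 3*A^10 - 4*A^6 + 6*A^2 - 6*A^-2 + 6*A^-6 - 5*A^-10 + 3*A^-14 - A^-18
Normalise by the writhe: (-A^3)^(-w) = (-A^3)^(-2) = A^-6, so f(A) = A^-6 * <K> = -A^8 + 3*A^4 - 4 + 6*A^-4 - 6*A^-8 + 6*A^-12 - 5*A^-16 + 3*A^-20 - A^-24.
Substitute A = t^(-1/4), i.e. A^e → t^(-e/4): V(t) = -t^6 + 3*t^5 - 5*t^4 + 6*t^3 - 6*t^2 + 6*t - 4 + 3*t^-1 - t^-2

Answer: -t^6 + 3*t^5 - 5*t^4 + 6*t^3 - 6*t^2 + 6*t - 4 + 3*t^-1 - t^-2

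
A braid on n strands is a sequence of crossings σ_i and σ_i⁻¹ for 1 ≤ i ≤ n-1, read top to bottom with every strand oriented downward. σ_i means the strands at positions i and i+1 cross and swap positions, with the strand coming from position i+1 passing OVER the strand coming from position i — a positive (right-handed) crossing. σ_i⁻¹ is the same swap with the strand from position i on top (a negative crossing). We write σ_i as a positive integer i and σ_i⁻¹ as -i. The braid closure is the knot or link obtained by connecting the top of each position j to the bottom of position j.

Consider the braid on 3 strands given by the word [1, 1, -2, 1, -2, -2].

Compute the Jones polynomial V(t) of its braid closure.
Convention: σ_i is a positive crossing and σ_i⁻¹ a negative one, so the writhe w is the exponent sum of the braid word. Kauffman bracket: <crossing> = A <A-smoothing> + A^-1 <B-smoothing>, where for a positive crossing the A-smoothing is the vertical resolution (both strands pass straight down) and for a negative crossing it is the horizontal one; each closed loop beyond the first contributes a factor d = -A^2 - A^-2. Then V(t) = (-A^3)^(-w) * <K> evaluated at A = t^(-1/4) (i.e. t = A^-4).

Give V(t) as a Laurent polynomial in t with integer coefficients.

-t^3 + 2*t^2 - 2*t + 3 - 2*t^-1 + 2*t^-2 - t^-3

Derivation:
Braid: s1 s1 s2^-1 s1 s2^-1 s2^-1 on 3 strands, 6 crossings.
Writhe w = (#positive) - (#negative) = 3 - 3 = 0.
State-sum expansion of <K>. There are 2^6 = 64 states.
Smooth each crossing (0=||, 1=⌣⌢); contribution A^(Σ sign_k(1-2s_k)) * d^(L-1).
Tabulate the states by total A-exponent and number of loops L (A-exp: L × count):
  A^6: L=4 ×1
  A^4: L=3 ×6
  A^2: L=2 ×14, L=4 ×1
  A^0: L=1 ×13, L=3 ×7
  A^-2: L=2 ×14, L=4 ×1
  A^-4: L=3 ×6
  A^-6: L=4 ×1
Each group contributes A^e * Σ count * d^(L-1):
Powers of d = -A^2 - A^-2: d^2 = A^4 + 2 + A^-4; d^3 = -A^6 - 3*A^2 - 3*A^-2 - A^-6.
  A^6 * (d^3) = -A^12 - 3*A^8 - 3*A^4 - 1
  A^4 * (6*d^2) = 6*A^8 + 12*A^4 + 6
  A^2 * (14*d + d^3) = -A^8 - 17*A^4 - 17 - A^-4
  A^0 * (13 + 7*d^2) = 7*A^4 + 27 + 7*A^-4
  A^-2 * (14*d + d^3) = -A^4 - 17 - 17*A^-4 - A^-8
  A^-4 * (6*d^2) = 6 + 12*A^-4 + 6*A^-8
  A^-6 * (d^3) = -1 - 3*A^-4 - 3*A^-8 - A^-12
Summing the groups: <K> = -A^12 + 2*A^8 - 2*A^4 + 3 - 2*A^-4 + 2*A^-8 - A^-12
Normalise by the writhe: (-A^3)^(-w) = (-A^3)^(0) = 1, so f(A) = 1 * <K> = -A^12 + 2*A^8 - 2*A^4 + 3 - 2*A^-4 + 2*A^-8 - A^-12.
Substitute A = t^(-1/4), i.e. A^e → t^(-e/4): V(t) = -t^3 + 2*t^2 - 2*t + 3 - 2*t^-1 + 2*t^-2 - t^-3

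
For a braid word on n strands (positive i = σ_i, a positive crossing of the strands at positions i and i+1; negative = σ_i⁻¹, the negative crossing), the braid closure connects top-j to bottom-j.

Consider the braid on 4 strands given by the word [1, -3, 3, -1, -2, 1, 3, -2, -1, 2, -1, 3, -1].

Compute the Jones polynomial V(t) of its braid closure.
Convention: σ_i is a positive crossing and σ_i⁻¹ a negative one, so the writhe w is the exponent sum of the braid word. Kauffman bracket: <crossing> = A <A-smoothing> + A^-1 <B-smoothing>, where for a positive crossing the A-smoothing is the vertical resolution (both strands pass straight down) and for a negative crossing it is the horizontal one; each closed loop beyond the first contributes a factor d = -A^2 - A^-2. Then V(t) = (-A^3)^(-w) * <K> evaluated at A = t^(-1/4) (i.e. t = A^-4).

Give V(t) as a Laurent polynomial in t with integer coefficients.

The presented braid s1 s3^-1 s3 s1^-1 s2^-1 s1 s3 s2^-1 s1^-1 s2 s1^-1 s3 s1^-1 on 4 strands reduces by inverse Markov moves (closure unchanged at each step):
  Deconjugate: the word is γ·β·γ⁻¹ with γ = s1 s3^-1 (prefix) and γ⁻¹ = s3 s1^-1 (suffix); strip both.
Reduced to β = s3 s1^-1 s2^-1 s1 s3 s2^-1 s1^-1 s2 s1^-1 on 4 strands, 9 crossings.
Compute on β:
Braid: s3 s1^-1 s2^-1 s1 s3 s2^-1 s1^-1 s2 s1^-1 on 4 strands, 9 crossings.
Writhe w = (#positive) - (#negative) = 4 - 5 = -1.
Enumerate smoothing states for the bracket polynomial. There are 2^9 = 512 states.
For each crossing: s=0 is the vertical smoothing, s=1 horizontal. Crossing k contributes A^(sign_k * (1 - 2*s_k)); loop factor d = -A^2 - A^-2.
Tabulate the states by total A-exponent and number of loops L (A-exp: L × count):
  A^9: L=5 ×1
  A^7: L=4 ×9
  A^5: L=3 ×32, L=5 ×4
  A^3: L=2 ×53, L=4 ×30, L=6 ×1
  A^1: L=1 ×35, L=3 ×80, L=5 ×11
  A^-1: L=2 ×86, L=4 ×39, L=6 ×1
  A^-3: L=1 ×21, L=3 ×58, L=5 ×5
  A^-5: L=2 ×26, L=4 ×10
  A^-7: L=1 ×3, L=3 ×6
  A^-9: L=2 ×1
Each group contributes A^e * Σ count * d^(L-1):
Powers of d = -A^2 - A^-2: d^2 = A^4 + 2 + A^-4; d^3 = -A^6 - 3*A^2 - 3*A^-2 - A^-6; d^4 = A^8 + 4*A^4 + 6 + 4*A^-4 + A^-8; d^5 = -A^10 - 5*A^6 - 10*A^2 - 10*A^-2 - 5*A^-6 - A^-10.
  A^9 * (d^4) = A^17 + 4*A^13 + 6*A^9 + 4*A^5 + A
  A^7 * (9*d^3) = -9*A^13 - 27*A^9 - 27*A^5 - 9*A
  A^5 * (32*d^2 + 4*d^4) = 4*A^13 + 48*A^9 + 88*A^5 + 48*A + 4*A^-3
  A^3 * (53*d + 30*d^3 + d^5) = -A^13 - 35*A^9 - 153*A^5 - 153*A - 35*A^-3 - A^-7
  A^1 * (35 + 80*d^2 + 11*d^4) = 11*A^9 + 124*A^5 + 261*A + 124*A^-3 + 11*A^-7
  A^-1 * (86*d + 39*d^3 + d^5) = -A^9 - 44*A^5 - 213*A - 213*A^-3 - 44*A^-7 - A^-11
  A^-3 * (21 + 58*d^2 + 5*d^4) = 5*A^5 + 78*A + 167*A^-3 + 78*A^-7 + 5*A^-11
  A^-5 * (26*d + 10*d^3) = -10*A - 56*A^-3 - 56*A^-7 - 10*A^-11
  A^-7 * (3 + 6*d^2) = 6*A^-3 + 15*A^-7 + 6*A^-11
  A^-9 * (d) = -A^-7 - A^-11
Summing the groups: <K> = A^17 - 2*A^13 + 2*A^9 - 3*A^5 + 3*A - 3*A^-3 + 2*A^-7 - A^-11
Normalise by the writhe: (-A^3)^(-w) = (-A^3)^(1) = -A^3, so f(A) = -A^3 * <K> = -A^20 + 2*A^16 - 2*A^12 + 3*A^8 - 3*A^4 + 3 - 2*A^-4 + A^-8.
Substitute A = t^(-1/4), i.e. A^e → t^(-e/4): V(t) = t^2 - 2*t + 3 - 3*t^-1 + 3*t^-2 - 2*t^-3 + 2*t^-4 - t^-5

Answer: t^2 - 2*t + 3 - 3*t^-1 + 3*t^-2 - 2*t^-3 + 2*t^-4 - t^-5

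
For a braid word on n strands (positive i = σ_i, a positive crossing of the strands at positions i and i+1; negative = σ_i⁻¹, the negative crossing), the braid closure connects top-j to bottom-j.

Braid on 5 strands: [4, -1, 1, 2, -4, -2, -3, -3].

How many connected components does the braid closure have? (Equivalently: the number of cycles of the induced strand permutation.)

Track the strand permutation on 5 strands, starting from identity.
  step 1: s4 swaps positions 4,5 -> [1 2 3 5 4]
  step 2: s1^-1 swaps positions 1,2 -> [2 1 3 5 4]
  step 3: s1 swaps positions 1,2 -> [1 2 3 5 4]
  step 4: s2 swaps positions 2,3 -> [1 3 2 5 4]
  step 5: s4^-1 swaps positions 4,5 -> [1 3 2 4 5]
  step 6: s2^-1 swaps positions 2,3 -> [1 2 3 4 5]
  step 7: s3^-1 swaps positions 3,4 -> [1 2 4 3 5]
  step 8: s3^-1 swaps positions 3,4 -> [1 2 3 4 5]
Final permutation (position -> original strand): [1 2 3 4 5]
Closure components = cycle count of this permutation = 5.

Answer: 5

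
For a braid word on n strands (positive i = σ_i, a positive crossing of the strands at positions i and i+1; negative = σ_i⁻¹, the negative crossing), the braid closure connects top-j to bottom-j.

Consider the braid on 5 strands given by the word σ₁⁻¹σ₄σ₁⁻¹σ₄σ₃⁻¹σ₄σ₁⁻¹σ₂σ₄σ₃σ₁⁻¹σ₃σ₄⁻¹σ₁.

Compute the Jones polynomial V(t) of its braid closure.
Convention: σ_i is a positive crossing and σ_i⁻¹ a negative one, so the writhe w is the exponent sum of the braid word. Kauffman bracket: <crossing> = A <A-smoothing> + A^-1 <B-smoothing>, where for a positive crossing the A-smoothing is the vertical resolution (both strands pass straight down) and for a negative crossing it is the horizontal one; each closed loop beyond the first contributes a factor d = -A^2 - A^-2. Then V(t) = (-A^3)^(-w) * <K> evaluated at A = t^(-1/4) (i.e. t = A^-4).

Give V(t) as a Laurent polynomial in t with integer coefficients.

-t^5 + t^4 - 2*t^3 + 4*t^2 - 3*t + 4 - 3*t^-1 + 2*t^-2 - t^-3

Derivation:
The presented braid s1^-1 s4 s1^-1 s4 s3^-1 s4 s1^-1 s2 s4 s3 s1^-1 s3 s4^-1 s1 on 5 strands reduces by inverse Markov moves (closure unchanged at each step):
  Deconjugate: the word is γ·β·γ⁻¹ with γ = s1^-1 s4 (prefix) and γ⁻¹ = s4^-1 s1 (suffix); strip both.
Reduced to β = s1^-1 s4 s3^-1 s4 s1^-1 s2 s4 s3 s1^-1 s3 on 5 strands, 10 crossings.
Compute on β:
Braid: s1^-1 s4 s3^-1 s4 s1^-1 s2 s4 s3 s1^-1 s3 on 5 strands, 10 crossings.
Writhe w = (#positive) - (#negative) = 6 - 4 = 2.
State-sum expansion of <K>. There are 2^10 = 1024 states.
For each crossing: s=0 is the vertical smoothing, s=1 horizontal. Crossing k contributes A^(sign_k * (1 - 2*s_k)); loop factor d = -A^2 - A^-2.
Tabulate the states by total A-exponent and number of loops L (A-exp: L × count):
  A^10: L=5 ×1
  A^8: L=4 ×7, L=6 ×3
  A^6: L=3 ×18, L=5 ×26, L=7 ×1
  A^4: L=2 ×21, L=4 ×85, L=6 ×14
  A^2: L=1 ×9, L=3 ×137, L=5 ×62, L=7 ×2
  A^0: L=2 ×105, L=4 ×132, L=6 ×15
  A^-2: L=1 ×30, L=3 ×132, L=5 ×47, L=7 ×1
  A^-4: L=2 ×49, L=4 ×65, L=6 ×6
  A^-6: L=3 ×31, L=5 ×14
  A^-8: L=4 ×9, L=6 ×1
  A^-10: L=5 ×1
Each group contributes A^e * Σ count * d^(L-1):
Powers of d = -A^2 - A^-2: d^2 = A^4 + 2 + A^-4; d^3 = -A^6 - 3*A^2 - 3*A^-2 - A^-6; d^4 = A^8 + 4*A^4 + 6 + 4*A^-4 + A^-8; d^5 = -A^10 - 5*A^6 - 10*A^2 - 10*A^-2 - 5*A^-6 - A^-10; d^6 = A^12 + 6*A^8 + 15*A^4 + 20 + 15*A^-4 + 6*A^-8 + A^-12.
  A^10 * (d^4) = A^18 + 4*A^14 + 6*A^10 + 4*A^6 + A^2
  A^8 * (7*d^3 + 3*d^5) = -3*A^18 - 22*A^14 - 51*A^10 - 51*A^6 - 22*A^2 - 3*A^-2
  A^6 * (18*d^2 + 26*d^4 + d^6) = A^18 + 32*A^14 + 137*A^10 + 212*A^6 + 137*A^2 + 32*A^-2 + A^-6
  A^4 * (21*d + 85*d^3 + 14*d^5) = -14*A^14 - 155*A^10 - 416*A^6 - 416*A^2 - 155*A^-2 - 14*A^-6
  A^2 * (9 + 137*d^2 + 62*d^4 + 2*d^6) = 2*A^14 + 74*A^10 + 415*A^6 + 695*A^2 + 415*A^-2 + 74*A^-6 + 2*A^-10
  A^0 * (105*d + 132*d^3 + 15*d^5) = -15*A^10 - 207*A^6 - 651*A^2 - 651*A^-2 - 207*A^-6 - 15*A^-10
  A^-2 * (30 + 132*d^2 + 47*d^4 + d^6) = A^10 + 53*A^6 + 335*A^2 + 596*A^-2 + 335*A^-6 + 53*A^-10 + A^-14
  A^-4 * (49*d + 65*d^3 + 6*d^5) = -6*A^6 - 95*A^2 - 304*A^-2 - 304*A^-6 - 95*A^-10 - 6*A^-14
  A^-6 * (31*d^2 + 14*d^4) = 14*A^2 + 87*A^-2 + 146*A^-6 + 87*A^-10 + 14*A^-14
  A^-8 * (9*d^3 + d^5) = -A^2 - 14*A^-2 - 37*A^-6 - 37*A^-10 - 14*A^-14 - A^-18
  A^-10 * (d^4) = A^-2 + 4*A^-6 + 6*A^-10 + 4*A^-14 + A^-18
Summing the groups: <K> = -A^18 + 2*A^14 - 3*A^10 + 4*A^6 - 3*A^2 + 4*A^-2 - 2*A^-6 + A^-10 - A^-14
Normalise by the writhe: (-A^3)^(-w) = (-A^3)^(-2) = A^-6, so f(A) = A^-6 * <K> = -A^12 + 2*A^8 - 3*A^4 + 4 - 3*A^-4 + 4*A^-8 - 2*A^-12 + A^-16 - A^-20.
Substitute A = t^(-1/4), i.e. A^e → t^(-e/4): V(t) = -t^5 + t^4 - 2*t^3 + 4*t^2 - 3*t + 4 - 3*t^-1 + 2*t^-2 - t^-3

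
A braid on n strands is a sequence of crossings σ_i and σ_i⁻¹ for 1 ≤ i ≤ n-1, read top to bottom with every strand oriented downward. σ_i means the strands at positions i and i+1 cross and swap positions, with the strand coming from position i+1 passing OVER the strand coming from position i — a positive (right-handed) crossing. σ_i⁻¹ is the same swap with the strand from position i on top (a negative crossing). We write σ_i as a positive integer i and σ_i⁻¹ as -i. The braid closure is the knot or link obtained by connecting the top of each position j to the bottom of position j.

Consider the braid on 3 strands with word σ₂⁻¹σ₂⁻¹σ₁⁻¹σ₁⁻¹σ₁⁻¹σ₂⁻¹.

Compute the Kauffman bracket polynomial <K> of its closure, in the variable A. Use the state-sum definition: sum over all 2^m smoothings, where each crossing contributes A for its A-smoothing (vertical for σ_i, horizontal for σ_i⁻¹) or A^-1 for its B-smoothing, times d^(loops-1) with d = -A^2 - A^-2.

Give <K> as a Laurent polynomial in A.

Braid: s2^-1 s2^-1 s1^-1 s1^-1 s1^-1 s2^-1 on 3 strands, 6 crossings.
Writhe w = (#positive) - (#negative) = 0 - 6 = -6.
Computing the Kauffman bracket via state sum. There are 2^6 = 64 states.
Smooth each crossing (0=||, 1=⌣⌢); contribution A^(Σ sign_k(1-2s_k)) * d^(L-1).
Tabulate the states by total A-exponent and number of loops L (A-exp: L × count):
  A^6: L=5 ×1
  A^4: L=4 ×6
  A^2: L=3 ×15
  A^0: L=2 ×18, L=4 ×2
  A^-2: L=1 ×9, L=3 ×6
  A^-4: L=2 ×6
  A^-6: L=3 ×1
Each group contributes A^e * Σ count * d^(L-1):
Powers of d = -A^2 - A^-2: d^2 = A^4 + 2 + A^-4; d^3 = -A^6 - 3*A^2 - 3*A^-2 - A^-6; d^4 = A^8 + 4*A^4 + 6 + 4*A^-4 + A^-8.
  A^6 * (d^4) = A^14 + 4*A^10 + 6*A^6 + 4*A^2 + A^-2
  A^4 * (6*d^3) = -6*A^10 - 18*A^6 - 18*A^2 - 6*A^-2
  A^2 * (15*d^2) = 15*A^6 + 30*A^2 + 15*A^-2
  A^0 * (18*d + 2*d^3) = -2*A^6 - 24*A^2 - 24*A^-2 - 2*A^-6
  A^-2 * (9 + 6*d^2) = 6*A^2 + 21*A^-2 + 6*A^-6
  A^-4 * (6*d) = -6*A^-2 - 6*A^-6
  A^-6 * (d^2) = A^-2 + 2*A^-6 + A^-10
Summing the groups: <K> = A^14 - 2*A^10 + A^6 - 2*A^2 + 2*A^-2 + A^-10

Answer: A^14 - 2*A^10 + A^6 - 2*A^2 + 2*A^-2 + A^-10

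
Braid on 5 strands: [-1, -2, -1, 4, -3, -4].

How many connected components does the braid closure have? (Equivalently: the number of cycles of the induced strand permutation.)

3

Derivation:
Track the strand permutation on 5 strands, starting from identity.
  step 1: s1^-1 swaps positions 1,2 -> [2 1 3 4 5]
  step 2: s2^-1 swaps positions 2,3 -> [2 3 1 4 5]
  step 3: s1^-1 swaps positions 1,2 -> [3 2 1 4 5]
  step 4: s4 swaps positions 4,5 -> [3 2 1 5 4]
  step 5: s3^-1 swaps positions 3,4 -> [3 2 5 1 4]
  step 6: s4^-1 swaps positions 4,5 -> [3 2 5 4 1]
Final permutation (position -> original strand): [3 2 5 4 1]
Closure components = cycle count of this permutation = 3.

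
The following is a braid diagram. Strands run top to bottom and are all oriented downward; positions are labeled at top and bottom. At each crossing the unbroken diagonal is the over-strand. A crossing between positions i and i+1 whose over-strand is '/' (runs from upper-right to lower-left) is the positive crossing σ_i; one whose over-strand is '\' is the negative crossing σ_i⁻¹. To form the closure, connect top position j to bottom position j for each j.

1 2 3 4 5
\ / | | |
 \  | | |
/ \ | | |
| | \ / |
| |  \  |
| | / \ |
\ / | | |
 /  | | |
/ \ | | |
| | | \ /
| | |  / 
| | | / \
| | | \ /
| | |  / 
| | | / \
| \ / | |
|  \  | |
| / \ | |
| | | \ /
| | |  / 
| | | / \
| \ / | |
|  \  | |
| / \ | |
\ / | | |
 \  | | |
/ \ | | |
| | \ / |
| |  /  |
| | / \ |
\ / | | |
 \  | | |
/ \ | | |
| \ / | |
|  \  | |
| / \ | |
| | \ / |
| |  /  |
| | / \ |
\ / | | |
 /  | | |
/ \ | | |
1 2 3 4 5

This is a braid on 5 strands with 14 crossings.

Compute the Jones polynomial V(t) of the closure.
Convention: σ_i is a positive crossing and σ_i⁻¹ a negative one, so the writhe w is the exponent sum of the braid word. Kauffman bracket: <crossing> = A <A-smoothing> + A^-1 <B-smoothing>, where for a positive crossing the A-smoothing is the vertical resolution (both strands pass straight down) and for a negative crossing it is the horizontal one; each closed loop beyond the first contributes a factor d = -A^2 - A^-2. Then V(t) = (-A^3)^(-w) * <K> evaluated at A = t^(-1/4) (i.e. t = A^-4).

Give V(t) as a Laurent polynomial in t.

Reading the diagram top to bottom ('/'-over between positions i,i+1 = s_i, '\'-over = s_i^-1): braid word = s1^-1 s3^-1 s1 s4 s4 s2^-1 s4 s2^-1 s1^-1 s3 s1^-1 s2^-1 s3 s1.
The presented braid s1^-1 s3^-1 s1 s4 s4 s2^-1 s4 s2^-1 s1^-1 s3 s1^-1 s2^-1 s3 s1 on 5 strands reduces by inverse Markov moves (closure unchanged at each step):
  Deconjugate: the word is γ·β·γ⁻¹ with γ = s1^-1 s3^-1 (prefix) and γ⁻¹ = s3 s1 (suffix); strip both.
Reduced to β = s1 s4 s4 s2^-1 s4 s2^-1 s1^-1 s3 s1^-1 s2^-1 on 5 strands, 10 crossings.
Compute on β:
Braid: s1 s4 s4 s2^-1 s4 s2^-1 s1^-1 s3 s1^-1 s2^-1 on 5 strands, 10 crossings.
Writhe w = (#positive) - (#negative) = 5 - 5 = 0.
Computing the Kauffman bracket via state sum. There are 2^10 = 1024 states.
For each crossing: s=0 is the vertical smoothing, s=1 horizontal. Crossing k contributes A^(sign_k * (1 - 2*s_k)); loop factor d = -A^2 - A^-2.
Tabulate the states by total A-exponent and number of loops L (A-exp: L × count):
  A^10: L=6 ×1
  A^8: L=5 ×10
  A^6: L=4 ×40, L=6 ×5
  A^4: L=3 ×80, L=5 ×39, L=7 ×1
  A^2: L=2 ×79, L=4 ×117, L=6 ×14
  A^0: L=1 ×30, L=3 ×158, L=5 ×62, L=7 ×2
  A^-2: L=2 ×84, L=4 ×111, L=6 ×15
  A^-4: L=1 ×9, L=3 ×74, L=5 ×36, L=7 ×1
  A^-6: L=2 ×12, L=4 ×29, L=6 ×4
  A^-8: L=3 ×6, L=5 ×4
  A^-10: L=4 ×1
Each group contributes A^e * Σ count * d^(L-1):
Powers of d = -A^2 - A^-2: d^2 = A^4 + 2 + A^-4; d^3 = -A^6 - 3*A^2 - 3*A^-2 - A^-6; d^4 = A^8 + 4*A^4 + 6 + 4*A^-4 + A^-8; d^5 = -A^10 - 5*A^6 - 10*A^2 - 10*A^-2 - 5*A^-6 - A^-10; d^6 = A^12 + 6*A^8 + 15*A^4 + 20 + 15*A^-4 + 6*A^-8 + A^-12.
  A^10 * (d^5) = -A^20 - 5*A^16 - 10*A^12 - 10*A^8 - 5*A^4 - 1
  A^8 * (10*d^4) = 10*A^16 + 40*A^12 + 60*A^8 + 40*A^4 + 10
  A^6 * (40*d^3 + 5*d^5) = -5*A^16 - 65*A^12 - 170*A^8 - 170*A^4 - 65 - 5*A^-4
  A^4 * (80*d^2 + 39*d^4 + d^6) = A^16 + 45*A^12 + 251*A^8 + 414*A^4 + 251 + 45*A^-4 + A^-8
  A^2 * (79*d + 117*d^3 + 14*d^5) = -14*A^12 - 187*A^8 - 570*A^4 - 570 - 187*A^-4 - 14*A^-8
  A^0 * (30 + 158*d^2 + 62*d^4 + 2*d^6) = 2*A^12 + 74*A^8 + 436*A^4 + 758 + 436*A^-4 + 74*A^-8 + 2*A^-12
  A^-2 * (84*d + 111*d^3 + 15*d^5) = -15*A^8 - 186*A^4 - 567 - 567*A^-4 - 186*A^-8 - 15*A^-12
  A^-4 * (9 + 74*d^2 + 36*d^4 + d^6) = A^8 + 42*A^4 + 233 + 393*A^-4 + 233*A^-8 + 42*A^-12 + A^-16
  A^-6 * (12*d + 29*d^3 + 4*d^5) = -4*A^4 - 49 - 139*A^-4 - 139*A^-8 - 49*A^-12 - 4*A^-16
  A^-8 * (6*d^2 + 4*d^4) = 4 + 22*A^-4 + 36*A^-8 + 22*A^-12 + 4*A^-16
  A^-10 * (d^3) = -A^-4 - 3*A^-8 - 3*A^-12 - A^-16
Summing the groups: <K> = -A^20 + A^16 - 2*A^12 + 4*A^8 - 3*A^4 + 4 - 3*A^-4 + 2*A^-8 - A^-12
Normalise by the writhe: (-A^3)^(-w) = (-A^3)^(0) = 1, so f(A) = 1 * <K> = -A^20 + A^16 - 2*A^12 + 4*A^8 - 3*A^4 + 4 - 3*A^-4 + 2*A^-8 - A^-12.
Substitute A = t^(-1/4), i.e. A^e → t^(-e/4): V(t) = -t^3 + 2*t^2 - 3*t + 4 - 3*t^-1 + 4*t^-2 - 2*t^-3 + t^-4 - t^-5

Answer: -t^3 + 2*t^2 - 3*t + 4 - 3*t^-1 + 4*t^-2 - 2*t^-3 + t^-4 - t^-5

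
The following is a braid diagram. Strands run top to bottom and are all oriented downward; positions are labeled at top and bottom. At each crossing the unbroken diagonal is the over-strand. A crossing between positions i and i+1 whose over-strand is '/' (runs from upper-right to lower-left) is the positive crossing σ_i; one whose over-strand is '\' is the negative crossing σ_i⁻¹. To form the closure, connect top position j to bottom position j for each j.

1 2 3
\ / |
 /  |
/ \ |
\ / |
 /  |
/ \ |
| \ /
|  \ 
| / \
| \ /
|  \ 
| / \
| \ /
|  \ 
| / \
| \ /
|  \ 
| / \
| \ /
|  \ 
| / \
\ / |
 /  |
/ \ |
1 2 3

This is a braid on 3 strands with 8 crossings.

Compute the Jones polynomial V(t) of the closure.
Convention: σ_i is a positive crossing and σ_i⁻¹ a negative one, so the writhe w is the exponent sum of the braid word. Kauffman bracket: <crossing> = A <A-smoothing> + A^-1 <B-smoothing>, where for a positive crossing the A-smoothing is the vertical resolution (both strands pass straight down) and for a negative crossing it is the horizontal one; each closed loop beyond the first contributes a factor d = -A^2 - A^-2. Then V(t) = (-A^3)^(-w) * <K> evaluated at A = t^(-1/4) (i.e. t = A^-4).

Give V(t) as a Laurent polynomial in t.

-t^2 + t - 1 + 3*t^-1 - 2*t^-2 + 3*t^-3 - 2*t^-4 + t^-5 - t^-6

Derivation:
Reading the diagram top to bottom ('/'-over between positions i,i+1 = s_i, '\'-over = s_i^-1): braid word = s1 s1 s2^-1 s2^-1 s2^-1 s2^-1 s2^-1 s1.
Braid: s1 s1 s2^-1 s2^-1 s2^-1 s2^-1 s2^-1 s1 on 3 strands, 8 crossings.
Writhe w = (#positive) - (#negative) = 3 - 5 = -2.
Computing the Kauffman bracket via state sum. There are 2^8 = 256 states.
For each crossing: s=0 is the vertical smoothing, s=1 horizontal. Crossing k contributes A^(sign_k * (1 - 2*s_k)); loop factor d = -A^2 - A^-2.
Tabulate the states by total A-exponent and number of loops L (A-exp: L × count):
  A^8: L=6 ×1
  A^6: L=5 ×8
  A^4: L=4 ×25, L=6 ×3
  A^2: L=3 ×40, L=5 ×15, L=7 ×1
  A^0: L=2 ×35, L=4 ×30, L=6 ×5
  A^-2: L=1 ×15, L=3 ×31, L=5 ×10
  A^-4: L=2 ×18, L=4 ×10
  A^-6: L=3 ×8
  A^-8: L=4 ×1
Each group contributes A^e * Σ count * d^(L-1):
Powers of d = -A^2 - A^-2: d^2 = A^4 + 2 + A^-4; d^3 = -A^6 - 3*A^2 - 3*A^-2 - A^-6; d^4 = A^8 + 4*A^4 + 6 + 4*A^-4 + A^-8; d^5 = -A^10 - 5*A^6 - 10*A^2 - 10*A^-2 - 5*A^-6 - A^-10; d^6 = A^12 + 6*A^8 + 15*A^4 + 20 + 15*A^-4 + 6*A^-8 + A^-12.
  A^8 * (d^5) = -A^18 - 5*A^14 - 10*A^10 - 10*A^6 - 5*A^2 - A^-2
  A^6 * (8*d^4) = 8*A^14 + 32*A^10 + 48*A^6 + 32*A^2 + 8*A^-2
  A^4 * (25*d^3 + 3*d^5) = -3*A^14 - 40*A^10 - 105*A^6 - 105*A^2 - 40*A^-2 - 3*A^-6
  A^2 * (40*d^2 + 15*d^4 + d^6) = A^14 + 21*A^10 + 115*A^6 + 190*A^2 + 115*A^-2 + 21*A^-6 + A^-10
  A^0 * (35*d + 30*d^3 + 5*d^5) = -5*A^10 - 55*A^6 - 175*A^2 - 175*A^-2 - 55*A^-6 - 5*A^-10
  A^-2 * (15 + 31*d^2 + 10*d^4) = 10*A^6 + 71*A^2 + 137*A^-2 + 71*A^-6 + 10*A^-10
  A^-4 * (18*d + 10*d^3) = -10*A^2 - 48*A^-2 - 48*A^-6 - 10*A^-10
  A^-6 * (8*d^2) = 8*A^-2 + 16*A^-6 + 8*A^-10
  A^-8 * (d^3) = -A^-2 - 3*A^-6 - 3*A^-10 - A^-14
Summing the groups: <K> = -A^18 + A^14 - 2*A^10 + 3*A^6 - 2*A^2 + 3*A^-2 - A^-6 + A^-10 - A^-14
Normalise by the writhe: (-A^3)^(-w) = (-A^3)^(2) = A^6, so f(A) = A^6 * <K> = -A^24 + A^20 - 2*A^16 + 3*A^12 - 2*A^8 + 3*A^4 - 1 + A^-4 - A^-8.
Substitute A = t^(-1/4), i.e. A^e → t^(-e/4): V(t) = -t^2 + t - 1 + 3*t^-1 - 2*t^-2 + 3*t^-3 - 2*t^-4 + t^-5 - t^-6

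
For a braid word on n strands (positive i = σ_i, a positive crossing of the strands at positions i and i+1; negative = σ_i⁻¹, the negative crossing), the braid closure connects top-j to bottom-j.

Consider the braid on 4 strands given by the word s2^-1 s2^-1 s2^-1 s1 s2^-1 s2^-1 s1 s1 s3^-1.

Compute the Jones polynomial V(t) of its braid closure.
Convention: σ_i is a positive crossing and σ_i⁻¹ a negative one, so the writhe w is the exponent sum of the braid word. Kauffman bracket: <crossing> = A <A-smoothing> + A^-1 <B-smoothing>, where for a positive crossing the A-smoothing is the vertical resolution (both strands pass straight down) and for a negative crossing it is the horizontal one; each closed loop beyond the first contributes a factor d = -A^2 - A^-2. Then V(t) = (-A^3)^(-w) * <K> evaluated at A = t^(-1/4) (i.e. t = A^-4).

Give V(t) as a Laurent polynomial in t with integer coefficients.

-t^2 + 2*t - 3 + 5*t^-1 - 4*t^-2 + 5*t^-3 - 4*t^-4 + 2*t^-5 - t^-6

Derivation:
The presented braid s2^-1 s2^-1 s2^-1 s1 s2^-1 s2^-1 s1 s1 s3^-1 on 4 strands reduces by inverse Markov moves (closure unchanged at each step):
  Destabilize: the word has the form β·s3^-1 where s3^-1 occurs only as the final letter (β ∈ B_3); drop it and the last strand → 3 strands.
Reduced to β = s2^-1 s2^-1 s2^-1 s1 s2^-1 s2^-1 s1 s1 on 3 strands, 8 crossings.
Compute on β:
Braid: s2^-1 s2^-1 s2^-1 s1 s2^-1 s2^-1 s1 s1 on 3 strands, 8 crossings.
Writhe w = (#positive) - (#negative) = 3 - 5 = -2.
Enumerate smoothing states for the bracket polynomial. There are 2^8 = 256 states.
Each crossing splits two ways (0=vertical, 1=horizontal). The state's weight is A^(#A-smoothings - #B-smoothings) * d^(loops - 1).
Tabulate the states by total A-exponent and number of loops L (A-exp: L × count):
  A^8: L=6 ×1
  A^6: L=5 ×8
  A^4: L=4 ×27, L=6 ×1
  A^2: L=3 ×50, L=5 ×6
  A^0: L=2 ×53, L=4 ×17
  A^-2: L=1 ×27, L=3 ×28, L=5 ×1
  A^-4: L=2 ×24, L=4 ×4
  A^-6: L=3 ×8
  A^-8: L=4 ×1
Each group contributes A^e * Σ count * d^(L-1):
Powers of d = -A^2 - A^-2: d^2 = A^4 + 2 + A^-4; d^3 = -A^6 - 3*A^2 - 3*A^-2 - A^-6; d^4 = A^8 + 4*A^4 + 6 + 4*A^-4 + A^-8; d^5 = -A^10 - 5*A^6 - 10*A^2 - 10*A^-2 - 5*A^-6 - A^-10.
  A^8 * (d^5) = -A^18 - 5*A^14 - 10*A^10 - 10*A^6 - 5*A^2 - A^-2
  A^6 * (8*d^4) = 8*A^14 + 32*A^10 + 48*A^6 + 32*A^2 + 8*A^-2
  A^4 * (27*d^3 + d^5) = -A^14 - 32*A^10 - 91*A^6 - 91*A^2 - 32*A^-2 - A^-6
  A^2 * (50*d^2 + 6*d^4) = 6*A^10 + 74*A^6 + 136*A^2 + 74*A^-2 + 6*A^-6
  A^0 * (53*d + 17*d^3) = -17*A^6 - 104*A^2 - 104*A^-2 - 17*A^-6
  A^-2 * (27 + 28*d^2 + d^4) = A^6 + 32*A^2 + 89*A^-2 + 32*A^-6 + A^-10
  A^-4 * (24*d + 4*d^3) = -4*A^2 - 36*A^-2 - 36*A^-6 - 4*A^-10
  A^-6 * (8*d^2) = 8*A^-2 + 16*A^-6 + 8*A^-10
  A^-8 * (d^3) = -A^-2 - 3*A^-6 - 3*A^-10 - A^-14
Summing the groups: <K> = -A^18 + 2*A^14 - 4*A^10 + 5*A^6 - 4*A^2 + 5*A^-2 - 3*A^-6 + 2*A^-10 - A^-14
Normalise by the writhe: (-A^3)^(-w) = (-A^3)^(2) = A^6, so f(A) = A^6 * <K> = -A^24 + 2*A^20 - 4*A^16 + 5*A^12 - 4*A^8 + 5*A^4 - 3 + 2*A^-4 - A^-8.
Substitute A = t^(-1/4), i.e. A^e → t^(-e/4): V(t) = -t^2 + 2*t - 3 + 5*t^-1 - 4*t^-2 + 5*t^-3 - 4*t^-4 + 2*t^-5 - t^-6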